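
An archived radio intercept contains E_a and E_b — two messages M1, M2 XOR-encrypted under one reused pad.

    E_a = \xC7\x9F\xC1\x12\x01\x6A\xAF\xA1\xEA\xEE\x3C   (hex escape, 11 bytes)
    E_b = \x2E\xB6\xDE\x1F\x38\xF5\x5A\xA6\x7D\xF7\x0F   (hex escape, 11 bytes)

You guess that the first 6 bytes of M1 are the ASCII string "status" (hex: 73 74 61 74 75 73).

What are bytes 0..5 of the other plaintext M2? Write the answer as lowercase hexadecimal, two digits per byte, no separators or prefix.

9a5d7e794cec

First, E_a ⊕ E_b = (M1 ⊕ K) ⊕ (M2 ⊕ K) = M1 ⊕ M2, so the key drops out. Then M2 = (M1 ⊕ M2) ⊕ M1 over the first 6 bytes.
byte 0: (c7 ^ 2e) ^ 73 = e9 ^ 73 = 9a
byte 1: (9f ^ b6) ^ 74 = 29 ^ 74 = 5d
byte 2: (c1 ^ de) ^ 61 = 1f ^ 61 = 7e
byte 3: (12 ^ 1f) ^ 74 = 0d ^ 74 = 79
byte 4: (01 ^ 38) ^ 75 = 39 ^ 75 = 4c
byte 5: (6a ^ f5) ^ 73 = 9f ^ 73 = ec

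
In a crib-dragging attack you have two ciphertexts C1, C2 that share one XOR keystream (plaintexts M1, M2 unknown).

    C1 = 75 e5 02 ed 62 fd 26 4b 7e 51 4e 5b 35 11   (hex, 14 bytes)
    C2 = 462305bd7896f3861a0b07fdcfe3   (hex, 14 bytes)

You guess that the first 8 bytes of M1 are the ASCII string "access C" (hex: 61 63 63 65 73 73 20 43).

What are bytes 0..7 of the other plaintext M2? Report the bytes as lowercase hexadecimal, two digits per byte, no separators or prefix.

First, C1 ⊕ C2 = (M1 ⊕ K) ⊕ (M2 ⊕ K) = M1 ⊕ M2, so the key drops out. Then M2 = (M1 ⊕ M2) ⊕ M1 over the first 8 bytes.
byte 0: (75 ⊕ 46) ⊕ 61 = 33 ⊕ 61 = 52
byte 1: (e5 ⊕ 23) ⊕ 63 = c6 ⊕ 63 = a5
byte 2: (02 ⊕ 05) ⊕ 63 = 07 ⊕ 63 = 64
byte 3: (ed ⊕ bd) ⊕ 65 = 50 ⊕ 65 = 35
byte 4: (62 ⊕ 78) ⊕ 73 = 1a ⊕ 73 = 69
byte 5: (fd ⊕ 96) ⊕ 73 = 6b ⊕ 73 = 18
byte 6: (26 ⊕ f3) ⊕ 20 = d5 ⊕ 20 = f5
byte 7: (4b ⊕ 86) ⊕ 43 = cd ⊕ 43 = 8e

52a564356918f58e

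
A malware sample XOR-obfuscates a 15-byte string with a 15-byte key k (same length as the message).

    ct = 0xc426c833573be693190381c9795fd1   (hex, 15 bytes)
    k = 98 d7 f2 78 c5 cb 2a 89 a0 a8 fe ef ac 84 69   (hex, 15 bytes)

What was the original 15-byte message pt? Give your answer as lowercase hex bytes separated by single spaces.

5c f1 3a 4b 92 f0 cc 1a b9 ab 7f 26 d5 db b8

XOR is its own inverse, so applying the key byte-wise gives the result directly.
11000100 ^ 10011000 = 01011100
00100110 ^ 11010111 = 11110001
11001000 ^ 11110010 = 00111010
00110011 ^ 01111000 = 01001011
01010111 ^ 11000101 = 10010010
00111011 ^ 11001011 = 11110000
11100110 ^ 00101010 = 11001100
10010011 ^ 10001001 = 00011010
00011001 ^ 10100000 = 10111001
00000011 ^ 10101000 = 10101011
10000001 ^ 11111110 = 01111111
11001001 ^ 11101111 = 00100110
01111001 ^ 10101100 = 11010101
01011111 ^ 10000100 = 11011011
11010001 ^ 01101001 = 10111000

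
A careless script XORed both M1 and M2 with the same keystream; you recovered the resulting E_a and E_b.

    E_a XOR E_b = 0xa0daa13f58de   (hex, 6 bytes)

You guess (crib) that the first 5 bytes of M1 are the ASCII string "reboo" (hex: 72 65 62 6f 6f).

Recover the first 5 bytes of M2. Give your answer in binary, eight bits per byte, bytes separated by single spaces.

11010010 10111111 11000011 01010000 00110111

Since E_a ⊕ E_b = M1 ⊕ M2, XORing with the guessed M1 bytes yields the corresponding M2 bytes: M2 = (E_a ⊕ E_b) ⊕ M1.
byte 0: a0 XOR 72 = d2
byte 1: da XOR 65 = bf
byte 2: a1 XOR 62 = c3
byte 3: 3f XOR 6f = 50
byte 4: 58 XOR 6f = 37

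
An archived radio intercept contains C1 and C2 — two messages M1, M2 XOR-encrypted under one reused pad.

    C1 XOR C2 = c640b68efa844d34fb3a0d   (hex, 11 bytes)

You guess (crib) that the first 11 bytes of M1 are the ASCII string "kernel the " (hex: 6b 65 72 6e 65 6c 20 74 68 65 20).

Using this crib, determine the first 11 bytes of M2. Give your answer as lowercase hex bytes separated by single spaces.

Since C1 ⊕ C2 = M1 ⊕ M2, XORing with the guessed M1 bytes yields the corresponding M2 bytes: M2 = (C1 ⊕ C2) ⊕ M1.
198 XOR 107 = 173
 64 XOR 101 =  37
182 XOR 114 = 196
142 XOR 110 = 224
250 XOR 101 = 159
132 XOR 108 = 232
 77 XOR  32 = 109
 52 XOR 116 =  64
251 XOR 104 = 147
 58 XOR 101 =  95
 13 XOR  32 =  45

ad 25 c4 e0 9f e8 6d 40 93 5f 2d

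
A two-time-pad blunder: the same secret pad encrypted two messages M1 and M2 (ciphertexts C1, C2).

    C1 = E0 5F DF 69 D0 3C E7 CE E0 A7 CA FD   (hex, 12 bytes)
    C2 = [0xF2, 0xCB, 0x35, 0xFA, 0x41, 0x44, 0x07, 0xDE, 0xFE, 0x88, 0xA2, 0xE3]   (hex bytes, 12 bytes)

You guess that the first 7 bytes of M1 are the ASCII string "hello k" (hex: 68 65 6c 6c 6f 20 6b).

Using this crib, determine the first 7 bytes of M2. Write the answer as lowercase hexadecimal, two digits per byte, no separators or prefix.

First, C1 ⊕ C2 = (M1 ⊕ K) ⊕ (M2 ⊕ K) = M1 ⊕ M2, so the key drops out. Then M2 = (M1 ⊕ M2) ⊕ M1 over the first 7 bytes.
byte 0: (e0 xor f2) xor 68 = 12 xor 68 = 7a
byte 1: (5f xor cb) xor 65 = 94 xor 65 = f1
byte 2: (df xor 35) xor 6c = ea xor 6c = 86
byte 3: (69 xor fa) xor 6c = 93 xor 6c = ff
byte 4: (d0 xor 41) xor 6f = 91 xor 6f = fe
byte 5: (3c xor 44) xor 20 = 78 xor 20 = 58
byte 6: (e7 xor 07) xor 6b = e0 xor 6b = 8b

7af186fffe588b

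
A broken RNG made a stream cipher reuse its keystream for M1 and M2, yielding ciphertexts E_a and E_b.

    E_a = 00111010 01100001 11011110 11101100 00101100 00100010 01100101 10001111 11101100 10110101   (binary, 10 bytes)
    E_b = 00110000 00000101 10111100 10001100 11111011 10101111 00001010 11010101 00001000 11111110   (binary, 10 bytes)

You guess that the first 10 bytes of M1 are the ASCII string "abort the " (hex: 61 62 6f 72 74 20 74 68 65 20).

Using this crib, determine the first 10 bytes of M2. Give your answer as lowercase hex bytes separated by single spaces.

6b 06 0d 12 a3 ad 1b 32 81 6b

First, E_a ⊕ E_b = (M1 ⊕ K) ⊕ (M2 ⊕ K) = M1 ⊕ M2, so the key drops out. Then M2 = (M1 ⊕ M2) ⊕ M1 over the first 10 bytes.
byte 0: (3a ⊕ 30) ⊕ 61 = 0a ⊕ 61 = 6b
byte 1: (61 ⊕ 05) ⊕ 62 = 64 ⊕ 62 = 06
byte 2: (de ⊕ bc) ⊕ 6f = 62 ⊕ 6f = 0d
byte 3: (ec ⊕ 8c) ⊕ 72 = 60 ⊕ 72 = 12
byte 4: (2c ⊕ fb) ⊕ 74 = d7 ⊕ 74 = a3
byte 5: (22 ⊕ af) ⊕ 20 = 8d ⊕ 20 = ad
byte 6: (65 ⊕ 0a) ⊕ 74 = 6f ⊕ 74 = 1b
byte 7: (8f ⊕ d5) ⊕ 68 = 5a ⊕ 68 = 32
byte 8: (ec ⊕ 08) ⊕ 65 = e4 ⊕ 65 = 81
byte 9: (b5 ⊕ fe) ⊕ 20 = 4b ⊕ 20 = 6b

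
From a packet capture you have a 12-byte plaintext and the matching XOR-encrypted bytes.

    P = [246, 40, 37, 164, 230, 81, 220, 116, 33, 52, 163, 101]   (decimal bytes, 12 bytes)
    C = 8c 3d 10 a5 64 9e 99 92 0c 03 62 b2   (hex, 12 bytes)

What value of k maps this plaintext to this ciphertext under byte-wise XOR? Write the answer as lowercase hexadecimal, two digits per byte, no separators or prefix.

Since C = P ⊕ k, XORing both sides with P gives k = P ⊕ C.
f6 xor 8c = 7a
28 xor 3d = 15
25 xor 10 = 35
a4 xor a5 = 01
e6 xor 64 = 82
51 xor 9e = cf
dc xor 99 = 45
74 xor 92 = e6
21 xor 0c = 2d
34 xor 03 = 37
a3 xor 62 = c1
65 xor b2 = d7

7a15350182cf45e62d37c1d7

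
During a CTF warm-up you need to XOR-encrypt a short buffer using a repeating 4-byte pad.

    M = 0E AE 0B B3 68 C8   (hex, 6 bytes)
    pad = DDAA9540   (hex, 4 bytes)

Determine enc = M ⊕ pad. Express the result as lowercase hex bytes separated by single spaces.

d3 04 9e f3 b5 62

The 4-byte key repeats, so the effective keystream is dd aa 95 40 dd aa.
byte 0: 00001110 XOR 11011101 = 11010011
byte 1: 10101110 XOR 10101010 = 00000100
byte 2: 00001011 XOR 10010101 = 10011110
byte 3: 10110011 XOR 01000000 = 11110011
byte 4: 01101000 XOR 11011101 = 10110101
byte 5: 11001000 XOR 10101010 = 01100010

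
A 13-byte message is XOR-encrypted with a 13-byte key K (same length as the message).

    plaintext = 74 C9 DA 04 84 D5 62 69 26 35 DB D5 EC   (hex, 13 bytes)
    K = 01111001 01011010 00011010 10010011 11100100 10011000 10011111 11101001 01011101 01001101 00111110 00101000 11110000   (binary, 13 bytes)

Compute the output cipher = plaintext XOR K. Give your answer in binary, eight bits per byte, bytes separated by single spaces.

00001101 10010011 11000000 10010111 01100000 01001101 11111101 10000000 01111011 01111000 11100101 11111101 00011100

XOR is its own inverse, so applying the key byte-wise gives the result directly.
byte 0: 01110100 XOR 01111001 = 00001101
byte 1: 11001001 XOR 01011010 = 10010011
byte 2: 11011010 XOR 00011010 = 11000000
byte 3: 00000100 XOR 10010011 = 10010111
byte 4: 10000100 XOR 11100100 = 01100000
byte 5: 11010101 XOR 10011000 = 01001101
byte 6: 01100010 XOR 10011111 = 11111101
byte 7: 01101001 XOR 11101001 = 10000000
byte 8: 00100110 XOR 01011101 = 01111011
byte 9: 00110101 XOR 01001101 = 01111000
byte 10: 11011011 XOR 00111110 = 11100101
byte 11: 11010101 XOR 00101000 = 11111101
byte 12: 11101100 XOR 11110000 = 00011100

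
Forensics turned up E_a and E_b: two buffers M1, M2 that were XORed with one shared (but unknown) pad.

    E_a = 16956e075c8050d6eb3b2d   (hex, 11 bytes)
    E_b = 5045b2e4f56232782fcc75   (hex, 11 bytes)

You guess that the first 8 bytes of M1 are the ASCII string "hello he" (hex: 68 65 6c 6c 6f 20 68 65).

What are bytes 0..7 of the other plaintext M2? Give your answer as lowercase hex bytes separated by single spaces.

2e b5 b0 8f c6 c2 0a cb

First, E_a ⊕ E_b = (M1 ⊕ K) ⊕ (M2 ⊕ K) = M1 ⊕ M2, so the key drops out. Then M2 = (M1 ⊕ M2) ⊕ M1 over the first 8 bytes.
byte 0: (16 XOR 50) XOR 68 = 46 XOR 68 = 2e
byte 1: (95 XOR 45) XOR 65 = d0 XOR 65 = b5
byte 2: (6e XOR b2) XOR 6c = dc XOR 6c = b0
byte 3: (07 XOR e4) XOR 6c = e3 XOR 6c = 8f
byte 4: (5c XOR f5) XOR 6f = a9 XOR 6f = c6
byte 5: (80 XOR 62) XOR 20 = e2 XOR 20 = c2
byte 6: (50 XOR 32) XOR 68 = 62 XOR 68 = 0a
byte 7: (d6 XOR 78) XOR 65 = ae XOR 65 = cb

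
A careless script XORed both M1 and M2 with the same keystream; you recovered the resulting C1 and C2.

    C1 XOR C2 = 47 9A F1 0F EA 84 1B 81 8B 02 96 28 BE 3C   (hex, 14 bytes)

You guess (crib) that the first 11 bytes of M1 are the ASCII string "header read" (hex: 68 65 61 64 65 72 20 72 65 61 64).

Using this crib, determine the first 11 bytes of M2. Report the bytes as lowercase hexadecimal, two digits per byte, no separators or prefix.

Since C1 ⊕ C2 = M1 ⊕ M2, XORing with the guessed M1 bytes yields the corresponding M2 bytes: M2 = (C1 ⊕ C2) ⊕ M1.
47 ^ 68 = 2f
9a ^ 65 = ff
f1 ^ 61 = 90
0f ^ 64 = 6b
ea ^ 65 = 8f
84 ^ 72 = f6
1b ^ 20 = 3b
81 ^ 72 = f3
8b ^ 65 = ee
02 ^ 61 = 63
96 ^ 64 = f2

2fff906b8ff63bf3ee63f2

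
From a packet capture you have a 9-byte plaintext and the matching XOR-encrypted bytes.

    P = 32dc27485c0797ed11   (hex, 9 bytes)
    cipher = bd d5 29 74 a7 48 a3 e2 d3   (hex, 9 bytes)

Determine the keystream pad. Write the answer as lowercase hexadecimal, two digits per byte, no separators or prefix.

8f090e3cfb4f340fc2

Since cipher = P ⊕ pad, XORing both sides with P gives pad = P ⊕ cipher.
byte 0:  50 XOR 189 = 143
byte 1: 220 XOR 213 =   9
byte 2:  39 XOR  41 =  14
byte 3:  72 XOR 116 =  60
byte 4:  92 XOR 167 = 251
byte 5:   7 XOR  72 =  79
byte 6: 151 XOR 163 =  52
byte 7: 237 XOR 226 =  15
byte 8:  17 XOR 211 = 194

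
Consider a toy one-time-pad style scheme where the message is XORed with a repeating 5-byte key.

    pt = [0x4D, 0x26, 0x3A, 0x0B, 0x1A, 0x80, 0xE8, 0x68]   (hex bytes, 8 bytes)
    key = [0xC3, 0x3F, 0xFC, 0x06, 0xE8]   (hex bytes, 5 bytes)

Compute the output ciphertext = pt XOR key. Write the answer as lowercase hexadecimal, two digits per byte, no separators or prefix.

The 5-byte key repeats, so the effective keystream is c3 3f fc 06 e8 c3 3f fc.
byte 0: 01001101 XOR 11000011 = 10001110
byte 1: 00100110 XOR 00111111 = 00011001
byte 2: 00111010 XOR 11111100 = 11000110
byte 3: 00001011 XOR 00000110 = 00001101
byte 4: 00011010 XOR 11101000 = 11110010
byte 5: 10000000 XOR 11000011 = 01000011
byte 6: 11101000 XOR 00111111 = 11010111
byte 7: 01101000 XOR 11111100 = 10010100

8e19c60df243d794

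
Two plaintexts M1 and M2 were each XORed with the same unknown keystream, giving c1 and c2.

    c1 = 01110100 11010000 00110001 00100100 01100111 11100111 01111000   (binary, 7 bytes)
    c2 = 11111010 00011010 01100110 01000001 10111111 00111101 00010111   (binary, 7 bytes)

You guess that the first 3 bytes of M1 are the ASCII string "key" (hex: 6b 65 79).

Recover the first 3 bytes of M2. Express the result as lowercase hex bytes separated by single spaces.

e5 af 2e

First, c1 ⊕ c2 = (M1 ⊕ K) ⊕ (M2 ⊕ K) = M1 ⊕ M2, so the key drops out. Then M2 = (M1 ⊕ M2) ⊕ M1 over the first 3 bytes.
byte 0: (74 ⊕ fa) ⊕ 6b = 8e ⊕ 6b = e5
byte 1: (d0 ⊕ 1a) ⊕ 65 = ca ⊕ 65 = af
byte 2: (31 ⊕ 66) ⊕ 79 = 57 ⊕ 79 = 2e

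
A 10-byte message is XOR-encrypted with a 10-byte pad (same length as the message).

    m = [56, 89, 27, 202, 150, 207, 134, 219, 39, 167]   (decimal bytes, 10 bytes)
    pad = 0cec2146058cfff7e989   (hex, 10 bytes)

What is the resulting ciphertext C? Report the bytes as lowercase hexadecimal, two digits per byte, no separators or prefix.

34b53a8c9343792cce2e

XOR is its own inverse, so applying the key byte-wise gives the result directly.
byte 0: 38 ⊕ 0c = 34
byte 1: 59 ⊕ ec = b5
byte 2: 1b ⊕ 21 = 3a
byte 3: ca ⊕ 46 = 8c
byte 4: 96 ⊕ 05 = 93
byte 5: cf ⊕ 8c = 43
byte 6: 86 ⊕ ff = 79
byte 7: db ⊕ f7 = 2c
byte 8: 27 ⊕ e9 = ce
byte 9: a7 ⊕ 89 = 2e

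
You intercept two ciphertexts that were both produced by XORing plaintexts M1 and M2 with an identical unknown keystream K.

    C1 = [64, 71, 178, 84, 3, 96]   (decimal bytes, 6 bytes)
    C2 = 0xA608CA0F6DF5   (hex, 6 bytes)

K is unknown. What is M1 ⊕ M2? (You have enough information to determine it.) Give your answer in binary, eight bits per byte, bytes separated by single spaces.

11100110 01001111 01111000 01011011 01101110 10010101

C1 ⊕ C2 = (M1 ⊕ K) ⊕ (M2 ⊕ K) = M1 ⊕ M2 — the shared key cancels under XOR.
40 ⊕ a6 = e6
47 ⊕ 08 = 4f
b2 ⊕ ca = 78
54 ⊕ 0f = 5b
03 ⊕ 6d = 6e
60 ⊕ f5 = 95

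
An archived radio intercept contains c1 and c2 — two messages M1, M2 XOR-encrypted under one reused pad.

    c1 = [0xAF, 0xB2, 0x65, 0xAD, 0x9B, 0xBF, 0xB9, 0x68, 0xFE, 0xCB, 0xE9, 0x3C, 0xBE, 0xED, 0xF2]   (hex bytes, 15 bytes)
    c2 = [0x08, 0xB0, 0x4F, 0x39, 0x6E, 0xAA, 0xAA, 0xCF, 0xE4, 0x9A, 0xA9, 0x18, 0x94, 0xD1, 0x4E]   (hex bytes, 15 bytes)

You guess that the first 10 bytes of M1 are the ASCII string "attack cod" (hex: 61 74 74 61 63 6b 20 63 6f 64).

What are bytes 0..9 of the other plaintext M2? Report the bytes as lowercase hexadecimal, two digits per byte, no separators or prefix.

First, c1 ⊕ c2 = (M1 ⊕ K) ⊕ (M2 ⊕ K) = M1 ⊕ M2, so the key drops out. Then M2 = (M1 ⊕ M2) ⊕ M1 over the first 10 bytes.
byte 0: (af xor 08) xor 61 = a7 xor 61 = c6
byte 1: (b2 xor b0) xor 74 = 02 xor 74 = 76
byte 2: (65 xor 4f) xor 74 = 2a xor 74 = 5e
byte 3: (ad xor 39) xor 61 = 94 xor 61 = f5
byte 4: (9b xor 6e) xor 63 = f5 xor 63 = 96
byte 5: (bf xor aa) xor 6b = 15 xor 6b = 7e
byte 6: (b9 xor aa) xor 20 = 13 xor 20 = 33
byte 7: (68 xor cf) xor 63 = a7 xor 63 = c4
byte 8: (fe xor e4) xor 6f = 1a xor 6f = 75
byte 9: (cb xor 9a) xor 64 = 51 xor 64 = 35

c6765ef5967e33c47535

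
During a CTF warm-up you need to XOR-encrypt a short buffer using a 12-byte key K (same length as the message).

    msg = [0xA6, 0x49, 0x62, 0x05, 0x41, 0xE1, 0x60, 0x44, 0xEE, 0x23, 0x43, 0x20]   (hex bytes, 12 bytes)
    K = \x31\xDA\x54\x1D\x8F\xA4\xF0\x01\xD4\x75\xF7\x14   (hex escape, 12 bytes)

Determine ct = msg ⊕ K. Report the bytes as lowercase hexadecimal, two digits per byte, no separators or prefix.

97933618ce4590453a56b434

XOR is its own inverse, so applying the key byte-wise gives the result directly.
a6 ^ 31 = 97
49 ^ da = 93
62 ^ 54 = 36
05 ^ 1d = 18
41 ^ 8f = ce
e1 ^ a4 = 45
60 ^ f0 = 90
44 ^ 01 = 45
ee ^ d4 = 3a
23 ^ 75 = 56
43 ^ f7 = b4
20 ^ 14 = 34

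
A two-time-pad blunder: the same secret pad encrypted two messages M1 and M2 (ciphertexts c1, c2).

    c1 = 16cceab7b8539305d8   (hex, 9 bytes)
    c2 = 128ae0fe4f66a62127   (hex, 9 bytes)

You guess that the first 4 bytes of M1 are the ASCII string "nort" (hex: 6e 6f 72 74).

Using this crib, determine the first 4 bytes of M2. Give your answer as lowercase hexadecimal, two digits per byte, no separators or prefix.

6a29783d

First, c1 ⊕ c2 = (M1 ⊕ K) ⊕ (M2 ⊕ K) = M1 ⊕ M2, so the key drops out. Then M2 = (M1 ⊕ M2) ⊕ M1 over the first 4 bytes.
byte 0: (16 ^ 12) ^ 6e = 04 ^ 6e = 6a
byte 1: (cc ^ 8a) ^ 6f = 46 ^ 6f = 29
byte 2: (ea ^ e0) ^ 72 = 0a ^ 72 = 78
byte 3: (b7 ^ fe) ^ 74 = 49 ^ 74 = 3d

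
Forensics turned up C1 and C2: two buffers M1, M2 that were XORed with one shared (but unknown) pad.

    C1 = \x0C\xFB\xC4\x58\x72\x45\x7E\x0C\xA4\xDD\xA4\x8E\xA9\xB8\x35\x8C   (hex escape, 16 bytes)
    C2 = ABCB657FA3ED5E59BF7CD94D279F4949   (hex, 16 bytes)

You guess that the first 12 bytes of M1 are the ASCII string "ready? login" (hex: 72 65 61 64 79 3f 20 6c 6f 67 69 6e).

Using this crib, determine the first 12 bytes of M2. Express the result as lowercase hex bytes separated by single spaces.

d5 55 c0 43 a8 97 00 39 74 c6 14 ad

First, C1 ⊕ C2 = (M1 ⊕ K) ⊕ (M2 ⊕ K) = M1 ⊕ M2, so the key drops out. Then M2 = (M1 ⊕ M2) ⊕ M1 over the first 12 bytes.
byte 0: (0c ⊕ ab) ⊕ 72 = a7 ⊕ 72 = d5
byte 1: (fb ⊕ cb) ⊕ 65 = 30 ⊕ 65 = 55
byte 2: (c4 ⊕ 65) ⊕ 61 = a1 ⊕ 61 = c0
byte 3: (58 ⊕ 7f) ⊕ 64 = 27 ⊕ 64 = 43
byte 4: (72 ⊕ a3) ⊕ 79 = d1 ⊕ 79 = a8
byte 5: (45 ⊕ ed) ⊕ 3f = a8 ⊕ 3f = 97
byte 6: (7e ⊕ 5e) ⊕ 20 = 20 ⊕ 20 = 00
byte 7: (0c ⊕ 59) ⊕ 6c = 55 ⊕ 6c = 39
byte 8: (a4 ⊕ bf) ⊕ 6f = 1b ⊕ 6f = 74
byte 9: (dd ⊕ 7c) ⊕ 67 = a1 ⊕ 67 = c6
byte 10: (a4 ⊕ d9) ⊕ 69 = 7d ⊕ 69 = 14
byte 11: (8e ⊕ 4d) ⊕ 6e = c3 ⊕ 6e = ad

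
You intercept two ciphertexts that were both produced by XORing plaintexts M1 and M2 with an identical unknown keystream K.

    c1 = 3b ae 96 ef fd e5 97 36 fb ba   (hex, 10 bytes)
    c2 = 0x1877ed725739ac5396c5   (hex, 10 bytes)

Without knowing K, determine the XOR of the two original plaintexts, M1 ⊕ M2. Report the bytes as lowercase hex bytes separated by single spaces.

23 d9 7b 9d aa dc 3b 65 6d 7f

c1 ⊕ c2 = (M1 ⊕ K) ⊕ (M2 ⊕ K) = M1 ⊕ M2 — the shared key cancels under XOR.
 59 xor  24 =  35
174 xor 119 = 217
150 xor 237 = 123
239 xor 114 = 157
253 xor  87 = 170
229 xor  57 = 220
151 xor 172 =  59
 54 xor  83 = 101
251 xor 150 = 109
186 xor 197 = 127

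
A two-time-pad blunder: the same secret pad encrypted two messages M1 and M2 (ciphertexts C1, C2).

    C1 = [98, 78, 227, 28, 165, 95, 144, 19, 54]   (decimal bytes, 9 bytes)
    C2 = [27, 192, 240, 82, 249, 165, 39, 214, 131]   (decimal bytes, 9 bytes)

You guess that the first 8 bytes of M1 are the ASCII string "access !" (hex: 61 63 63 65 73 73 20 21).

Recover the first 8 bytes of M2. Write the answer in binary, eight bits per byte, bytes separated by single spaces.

First, C1 ⊕ C2 = (M1 ⊕ K) ⊕ (M2 ⊕ K) = M1 ⊕ M2, so the key drops out. Then M2 = (M1 ⊕ M2) ⊕ M1 over the first 8 bytes.
byte 0: (62 ⊕ 1b) ⊕ 61 = 79 ⊕ 61 = 18
byte 1: (4e ⊕ c0) ⊕ 63 = 8e ⊕ 63 = ed
byte 2: (e3 ⊕ f0) ⊕ 63 = 13 ⊕ 63 = 70
byte 3: (1c ⊕ 52) ⊕ 65 = 4e ⊕ 65 = 2b
byte 4: (a5 ⊕ f9) ⊕ 73 = 5c ⊕ 73 = 2f
byte 5: (5f ⊕ a5) ⊕ 73 = fa ⊕ 73 = 89
byte 6: (90 ⊕ 27) ⊕ 20 = b7 ⊕ 20 = 97
byte 7: (13 ⊕ d6) ⊕ 21 = c5 ⊕ 21 = e4

00011000 11101101 01110000 00101011 00101111 10001001 10010111 11100100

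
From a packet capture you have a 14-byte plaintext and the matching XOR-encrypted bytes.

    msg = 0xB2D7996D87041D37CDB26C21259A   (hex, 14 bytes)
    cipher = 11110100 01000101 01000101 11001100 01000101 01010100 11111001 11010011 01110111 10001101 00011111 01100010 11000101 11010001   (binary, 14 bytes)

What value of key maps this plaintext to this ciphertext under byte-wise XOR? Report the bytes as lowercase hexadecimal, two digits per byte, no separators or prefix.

4692dca1c250e4e4ba3f7343e04b

Since cipher = msg ⊕ key, XORing both sides with msg gives key = msg ⊕ cipher.
178 ^ 244 =  70
215 ^  69 = 146
153 ^  69 = 220
109 ^ 204 = 161
135 ^  69 = 194
  4 ^  84 =  80
 29 ^ 249 = 228
 55 ^ 211 = 228
205 ^ 119 = 186
178 ^ 141 =  63
108 ^  31 = 115
 33 ^  98 =  67
 37 ^ 197 = 224
154 ^ 209 =  75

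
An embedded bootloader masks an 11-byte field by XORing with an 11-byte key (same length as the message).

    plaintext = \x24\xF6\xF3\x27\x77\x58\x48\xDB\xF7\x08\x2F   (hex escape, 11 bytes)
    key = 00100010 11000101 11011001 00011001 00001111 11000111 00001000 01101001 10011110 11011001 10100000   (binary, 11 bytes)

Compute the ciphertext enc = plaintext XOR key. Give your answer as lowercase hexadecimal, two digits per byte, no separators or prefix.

06332a3e789f40b269d18f

XOR is its own inverse, so applying the key byte-wise gives the result directly.
byte 0: 24 ⊕ 22 = 06
byte 1: f6 ⊕ c5 = 33
byte 2: f3 ⊕ d9 = 2a
byte 3: 27 ⊕ 19 = 3e
byte 4: 77 ⊕ 0f = 78
byte 5: 58 ⊕ c7 = 9f
byte 6: 48 ⊕ 08 = 40
byte 7: db ⊕ 69 = b2
byte 8: f7 ⊕ 9e = 69
byte 9: 08 ⊕ d9 = d1
byte 10: 2f ⊕ a0 = 8f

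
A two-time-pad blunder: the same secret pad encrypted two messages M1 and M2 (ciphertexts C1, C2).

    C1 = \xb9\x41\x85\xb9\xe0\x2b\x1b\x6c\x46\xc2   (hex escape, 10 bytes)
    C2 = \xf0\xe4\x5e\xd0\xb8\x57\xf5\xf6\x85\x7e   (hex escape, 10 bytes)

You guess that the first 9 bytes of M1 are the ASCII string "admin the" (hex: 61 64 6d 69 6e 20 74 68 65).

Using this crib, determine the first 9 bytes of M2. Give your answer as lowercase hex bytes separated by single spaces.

28 c1 b6 00 36 5c 9a f2 a6

First, C1 ⊕ C2 = (M1 ⊕ K) ⊕ (M2 ⊕ K) = M1 ⊕ M2, so the key drops out. Then M2 = (M1 ⊕ M2) ⊕ M1 over the first 9 bytes.
byte 0: (b9 ⊕ f0) ⊕ 61 = 49 ⊕ 61 = 28
byte 1: (41 ⊕ e4) ⊕ 64 = a5 ⊕ 64 = c1
byte 2: (85 ⊕ 5e) ⊕ 6d = db ⊕ 6d = b6
byte 3: (b9 ⊕ d0) ⊕ 69 = 69 ⊕ 69 = 00
byte 4: (e0 ⊕ b8) ⊕ 6e = 58 ⊕ 6e = 36
byte 5: (2b ⊕ 57) ⊕ 20 = 7c ⊕ 20 = 5c
byte 6: (1b ⊕ f5) ⊕ 74 = ee ⊕ 74 = 9a
byte 7: (6c ⊕ f6) ⊕ 68 = 9a ⊕ 68 = f2
byte 8: (46 ⊕ 85) ⊕ 65 = c3 ⊕ 65 = a6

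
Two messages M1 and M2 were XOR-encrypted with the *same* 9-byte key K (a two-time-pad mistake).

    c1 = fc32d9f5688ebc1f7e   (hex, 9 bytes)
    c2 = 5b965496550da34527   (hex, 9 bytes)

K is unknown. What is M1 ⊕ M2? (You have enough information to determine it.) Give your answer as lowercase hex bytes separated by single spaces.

a7 a4 8d 63 3d 83 1f 5a 59

c1 ⊕ c2 = (M1 ⊕ K) ⊕ (M2 ⊕ K) = M1 ⊕ M2 — the shared key cancels under XOR.
fc XOR 5b = a7
32 XOR 96 = a4
d9 XOR 54 = 8d
f5 XOR 96 = 63
68 XOR 55 = 3d
8e XOR 0d = 83
bc XOR a3 = 1f
1f XOR 45 = 5a
7e XOR 27 = 59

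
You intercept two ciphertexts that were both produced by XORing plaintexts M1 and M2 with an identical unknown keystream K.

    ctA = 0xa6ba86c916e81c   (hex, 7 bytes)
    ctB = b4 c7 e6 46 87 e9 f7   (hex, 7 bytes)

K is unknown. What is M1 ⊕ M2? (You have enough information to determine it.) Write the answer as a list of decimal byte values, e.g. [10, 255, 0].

[18, 125, 96, 143, 145, 1, 235]

ctA ⊕ ctB = (M1 ⊕ K) ⊕ (M2 ⊕ K) = M1 ⊕ M2 — the shared key cancels under XOR.
a6 XOR b4 = 12
ba XOR c7 = 7d
86 XOR e6 = 60
c9 XOR 46 = 8f
16 XOR 87 = 91
e8 XOR e9 = 01
1c XOR f7 = eb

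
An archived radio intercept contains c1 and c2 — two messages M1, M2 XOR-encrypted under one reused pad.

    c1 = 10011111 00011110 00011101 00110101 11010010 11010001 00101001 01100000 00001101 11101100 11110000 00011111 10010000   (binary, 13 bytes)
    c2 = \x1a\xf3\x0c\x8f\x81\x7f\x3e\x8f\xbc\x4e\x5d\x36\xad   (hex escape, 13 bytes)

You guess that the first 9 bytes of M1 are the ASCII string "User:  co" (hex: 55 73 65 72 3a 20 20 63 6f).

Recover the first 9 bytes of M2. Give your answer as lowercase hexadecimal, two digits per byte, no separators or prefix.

d09e74c8698e378cde

First, c1 ⊕ c2 = (M1 ⊕ K) ⊕ (M2 ⊕ K) = M1 ⊕ M2, so the key drops out. Then M2 = (M1 ⊕ M2) ⊕ M1 over the first 9 bytes.
byte 0: (9f XOR 1a) XOR 55 = 85 XOR 55 = d0
byte 1: (1e XOR f3) XOR 73 = ed XOR 73 = 9e
byte 2: (1d XOR 0c) XOR 65 = 11 XOR 65 = 74
byte 3: (35 XOR 8f) XOR 72 = ba XOR 72 = c8
byte 4: (d2 XOR 81) XOR 3a = 53 XOR 3a = 69
byte 5: (d1 XOR 7f) XOR 20 = ae XOR 20 = 8e
byte 6: (29 XOR 3e) XOR 20 = 17 XOR 20 = 37
byte 7: (60 XOR 8f) XOR 63 = ef XOR 63 = 8c
byte 8: (0d XOR bc) XOR 6f = b1 XOR 6f = de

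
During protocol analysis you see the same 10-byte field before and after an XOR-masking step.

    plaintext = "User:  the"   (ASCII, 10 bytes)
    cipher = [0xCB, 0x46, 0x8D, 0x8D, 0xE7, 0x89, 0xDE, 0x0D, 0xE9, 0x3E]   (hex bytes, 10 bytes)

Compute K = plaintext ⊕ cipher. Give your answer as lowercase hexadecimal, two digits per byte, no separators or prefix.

9e35e8ffdda9fe79815b

Since cipher = plaintext ⊕ K, XORing both sides with plaintext gives K = plaintext ⊕ cipher.
 85 xor 203 = 158
115 xor  70 =  53
101 xor 141 = 232
114 xor 141 = 255
 58 xor 231 = 221
 32 xor 137 = 169
 32 xor 222 = 254
116 xor  13 = 121
104 xor 233 = 129
101 xor  62 =  91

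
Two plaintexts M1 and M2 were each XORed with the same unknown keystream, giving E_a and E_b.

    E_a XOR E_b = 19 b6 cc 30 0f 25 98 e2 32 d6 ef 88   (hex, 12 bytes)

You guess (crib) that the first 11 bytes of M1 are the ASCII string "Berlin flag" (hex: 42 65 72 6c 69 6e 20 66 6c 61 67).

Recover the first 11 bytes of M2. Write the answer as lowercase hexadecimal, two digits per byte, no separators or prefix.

5bd3be5c664bb8845eb788

Since E_a ⊕ E_b = M1 ⊕ M2, XORing with the guessed M1 bytes yields the corresponding M2 bytes: M2 = (E_a ⊕ E_b) ⊕ M1.
19 ^ 42 = 5b
b6 ^ 65 = d3
cc ^ 72 = be
30 ^ 6c = 5c
0f ^ 69 = 66
25 ^ 6e = 4b
98 ^ 20 = b8
e2 ^ 66 = 84
32 ^ 6c = 5e
d6 ^ 61 = b7
ef ^ 67 = 88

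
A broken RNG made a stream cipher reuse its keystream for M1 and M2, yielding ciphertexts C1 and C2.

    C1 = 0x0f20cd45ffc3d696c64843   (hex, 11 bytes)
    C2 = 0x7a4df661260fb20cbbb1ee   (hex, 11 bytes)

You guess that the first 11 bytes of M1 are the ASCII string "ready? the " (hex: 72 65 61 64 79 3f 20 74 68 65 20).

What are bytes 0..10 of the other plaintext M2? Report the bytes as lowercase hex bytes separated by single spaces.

First, C1 ⊕ C2 = (M1 ⊕ K) ⊕ (M2 ⊕ K) = M1 ⊕ M2, so the key drops out. Then M2 = (M1 ⊕ M2) ⊕ M1 over the first 11 bytes.
byte 0: (0f XOR 7a) XOR 72 = 75 XOR 72 = 07
byte 1: (20 XOR 4d) XOR 65 = 6d XOR 65 = 08
byte 2: (cd XOR f6) XOR 61 = 3b XOR 61 = 5a
byte 3: (45 XOR 61) XOR 64 = 24 XOR 64 = 40
byte 4: (ff XOR 26) XOR 79 = d9 XOR 79 = a0
byte 5: (c3 XOR 0f) XOR 3f = cc XOR 3f = f3
byte 6: (d6 XOR b2) XOR 20 = 64 XOR 20 = 44
byte 7: (96 XOR 0c) XOR 74 = 9a XOR 74 = ee
byte 8: (c6 XOR bb) XOR 68 = 7d XOR 68 = 15
byte 9: (48 XOR b1) XOR 65 = f9 XOR 65 = 9c
byte 10: (43 XOR ee) XOR 20 = ad XOR 20 = 8d

07 08 5a 40 a0 f3 44 ee 15 9c 8d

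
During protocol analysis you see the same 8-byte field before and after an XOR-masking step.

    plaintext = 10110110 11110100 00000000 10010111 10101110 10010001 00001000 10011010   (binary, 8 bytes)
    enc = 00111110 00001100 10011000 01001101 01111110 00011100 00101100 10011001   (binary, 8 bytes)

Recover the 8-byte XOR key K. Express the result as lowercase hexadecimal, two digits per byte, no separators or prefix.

88f898dad08d2403

Since enc = plaintext ⊕ K, XORing both sides with plaintext gives K = plaintext ⊕ enc.
b6 ^ 3e = 88
f4 ^ 0c = f8
00 ^ 98 = 98
97 ^ 4d = da
ae ^ 7e = d0
91 ^ 1c = 8d
08 ^ 2c = 24
9a ^ 99 = 03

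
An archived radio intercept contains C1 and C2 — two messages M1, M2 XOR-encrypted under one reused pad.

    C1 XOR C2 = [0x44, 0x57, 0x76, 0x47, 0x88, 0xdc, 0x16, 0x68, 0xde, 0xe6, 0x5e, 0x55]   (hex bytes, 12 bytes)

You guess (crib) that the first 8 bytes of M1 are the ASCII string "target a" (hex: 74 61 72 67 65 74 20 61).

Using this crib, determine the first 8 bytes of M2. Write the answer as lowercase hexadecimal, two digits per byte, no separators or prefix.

30360420eda83609

Since C1 ⊕ C2 = M1 ⊕ M2, XORing with the guessed M1 bytes yields the corresponding M2 bytes: M2 = (C1 ⊕ C2) ⊕ M1.
byte 0: 01000100 ⊕ 01110100 = 00110000
byte 1: 01010111 ⊕ 01100001 = 00110110
byte 2: 01110110 ⊕ 01110010 = 00000100
byte 3: 01000111 ⊕ 01100111 = 00100000
byte 4: 10001000 ⊕ 01100101 = 11101101
byte 5: 11011100 ⊕ 01110100 = 10101000
byte 6: 00010110 ⊕ 00100000 = 00110110
byte 7: 01101000 ⊕ 01100001 = 00001001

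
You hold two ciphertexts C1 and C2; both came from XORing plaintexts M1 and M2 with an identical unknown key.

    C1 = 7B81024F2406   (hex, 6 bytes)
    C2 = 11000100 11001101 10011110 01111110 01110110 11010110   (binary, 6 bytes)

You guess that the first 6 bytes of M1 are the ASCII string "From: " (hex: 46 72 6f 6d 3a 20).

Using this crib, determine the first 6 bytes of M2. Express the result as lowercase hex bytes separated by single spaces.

f9 3e f3 5c 68 f0

First, C1 ⊕ C2 = (M1 ⊕ K) ⊕ (M2 ⊕ K) = M1 ⊕ M2, so the key drops out. Then M2 = (M1 ⊕ M2) ⊕ M1 over the first 6 bytes.
byte 0: (7b ^ c4) ^ 46 = bf ^ 46 = f9
byte 1: (81 ^ cd) ^ 72 = 4c ^ 72 = 3e
byte 2: (02 ^ 9e) ^ 6f = 9c ^ 6f = f3
byte 3: (4f ^ 7e) ^ 6d = 31 ^ 6d = 5c
byte 4: (24 ^ 76) ^ 3a = 52 ^ 3a = 68
byte 5: (06 ^ d6) ^ 20 = d0 ^ 20 = f0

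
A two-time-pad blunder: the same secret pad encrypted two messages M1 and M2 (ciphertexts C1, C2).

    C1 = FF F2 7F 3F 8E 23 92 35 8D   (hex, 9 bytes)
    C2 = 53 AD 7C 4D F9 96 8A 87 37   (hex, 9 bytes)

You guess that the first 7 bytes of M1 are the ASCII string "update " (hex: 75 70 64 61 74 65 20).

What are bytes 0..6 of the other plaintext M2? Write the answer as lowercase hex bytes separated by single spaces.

d9 2f 67 13 03 d0 38

First, C1 ⊕ C2 = (M1 ⊕ K) ⊕ (M2 ⊕ K) = M1 ⊕ M2, so the key drops out. Then M2 = (M1 ⊕ M2) ⊕ M1 over the first 7 bytes.
byte 0: (ff xor 53) xor 75 = ac xor 75 = d9
byte 1: (f2 xor ad) xor 70 = 5f xor 70 = 2f
byte 2: (7f xor 7c) xor 64 = 03 xor 64 = 67
byte 3: (3f xor 4d) xor 61 = 72 xor 61 = 13
byte 4: (8e xor f9) xor 74 = 77 xor 74 = 03
byte 5: (23 xor 96) xor 65 = b5 xor 65 = d0
byte 6: (92 xor 8a) xor 20 = 18 xor 20 = 38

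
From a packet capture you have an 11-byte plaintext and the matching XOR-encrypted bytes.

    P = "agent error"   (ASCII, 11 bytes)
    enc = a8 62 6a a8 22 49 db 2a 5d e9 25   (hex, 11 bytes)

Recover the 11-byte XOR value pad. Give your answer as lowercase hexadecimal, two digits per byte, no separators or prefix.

Since enc = P ⊕ pad, XORing both sides with P gives pad = P ⊕ enc.
61 xor a8 = c9
67 xor 62 = 05
65 xor 6a = 0f
6e xor a8 = c6
74 xor 22 = 56
20 xor 49 = 69
65 xor db = be
72 xor 2a = 58
72 xor 5d = 2f
6f xor e9 = 86
72 xor 25 = 57

c9050fc65669be582f8657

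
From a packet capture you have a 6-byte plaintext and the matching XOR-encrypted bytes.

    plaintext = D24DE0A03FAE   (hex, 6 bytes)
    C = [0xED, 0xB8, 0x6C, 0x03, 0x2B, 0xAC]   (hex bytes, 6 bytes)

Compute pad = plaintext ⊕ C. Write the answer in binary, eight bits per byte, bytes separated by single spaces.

Since C = plaintext ⊕ pad, XORing both sides with plaintext gives pad = plaintext ⊕ C.
byte 0: 210 XOR 237 =  63
byte 1:  77 XOR 184 = 245
byte 2: 224 XOR 108 = 140
byte 3: 160 XOR   3 = 163
byte 4:  63 XOR  43 =  20
byte 5: 174 XOR 172 =   2

00111111 11110101 10001100 10100011 00010100 00000010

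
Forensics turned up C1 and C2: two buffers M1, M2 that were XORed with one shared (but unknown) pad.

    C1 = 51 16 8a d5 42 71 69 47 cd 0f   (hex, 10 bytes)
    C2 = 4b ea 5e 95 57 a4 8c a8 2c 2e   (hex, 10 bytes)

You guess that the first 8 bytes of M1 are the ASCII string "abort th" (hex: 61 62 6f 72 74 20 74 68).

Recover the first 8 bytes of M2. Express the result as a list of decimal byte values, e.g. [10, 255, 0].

[123, 158, 187, 50, 97, 245, 145, 135]

First, C1 ⊕ C2 = (M1 ⊕ K) ⊕ (M2 ⊕ K) = M1 ⊕ M2, so the key drops out. Then M2 = (M1 ⊕ M2) ⊕ M1 over the first 8 bytes.
byte 0: (51 ^ 4b) ^ 61 = 1a ^ 61 = 7b
byte 1: (16 ^ ea) ^ 62 = fc ^ 62 = 9e
byte 2: (8a ^ 5e) ^ 6f = d4 ^ 6f = bb
byte 3: (d5 ^ 95) ^ 72 = 40 ^ 72 = 32
byte 4: (42 ^ 57) ^ 74 = 15 ^ 74 = 61
byte 5: (71 ^ a4) ^ 20 = d5 ^ 20 = f5
byte 6: (69 ^ 8c) ^ 74 = e5 ^ 74 = 91
byte 7: (47 ^ a8) ^ 68 = ef ^ 68 = 87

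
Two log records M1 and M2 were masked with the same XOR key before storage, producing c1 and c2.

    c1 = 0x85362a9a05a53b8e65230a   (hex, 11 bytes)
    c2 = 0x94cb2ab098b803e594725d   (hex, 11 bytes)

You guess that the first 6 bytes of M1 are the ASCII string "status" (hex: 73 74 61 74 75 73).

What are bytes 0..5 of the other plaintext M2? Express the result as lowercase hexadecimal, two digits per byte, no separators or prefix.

6289615ee86e

First, c1 ⊕ c2 = (M1 ⊕ K) ⊕ (M2 ⊕ K) = M1 ⊕ M2, so the key drops out. Then M2 = (M1 ⊕ M2) ⊕ M1 over the first 6 bytes.
byte 0: (85 ^ 94) ^ 73 = 11 ^ 73 = 62
byte 1: (36 ^ cb) ^ 74 = fd ^ 74 = 89
byte 2: (2a ^ 2a) ^ 61 = 00 ^ 61 = 61
byte 3: (9a ^ b0) ^ 74 = 2a ^ 74 = 5e
byte 4: (05 ^ 98) ^ 75 = 9d ^ 75 = e8
byte 5: (a5 ^ b8) ^ 73 = 1d ^ 73 = 6e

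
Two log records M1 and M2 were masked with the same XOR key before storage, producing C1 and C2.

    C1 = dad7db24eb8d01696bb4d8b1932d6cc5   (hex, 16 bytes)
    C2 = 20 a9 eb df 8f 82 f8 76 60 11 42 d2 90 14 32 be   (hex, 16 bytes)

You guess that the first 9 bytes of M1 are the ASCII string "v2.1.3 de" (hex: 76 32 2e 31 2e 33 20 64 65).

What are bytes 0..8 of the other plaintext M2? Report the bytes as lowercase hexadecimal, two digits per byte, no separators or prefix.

First, C1 ⊕ C2 = (M1 ⊕ K) ⊕ (M2 ⊕ K) = M1 ⊕ M2, so the key drops out. Then M2 = (M1 ⊕ M2) ⊕ M1 over the first 9 bytes.
byte 0: (da ⊕ 20) ⊕ 76 = fa ⊕ 76 = 8c
byte 1: (d7 ⊕ a9) ⊕ 32 = 7e ⊕ 32 = 4c
byte 2: (db ⊕ eb) ⊕ 2e = 30 ⊕ 2e = 1e
byte 3: (24 ⊕ df) ⊕ 31 = fb ⊕ 31 = ca
byte 4: (eb ⊕ 8f) ⊕ 2e = 64 ⊕ 2e = 4a
byte 5: (8d ⊕ 82) ⊕ 33 = 0f ⊕ 33 = 3c
byte 6: (01 ⊕ f8) ⊕ 20 = f9 ⊕ 20 = d9
byte 7: (69 ⊕ 76) ⊕ 64 = 1f ⊕ 64 = 7b
byte 8: (6b ⊕ 60) ⊕ 65 = 0b ⊕ 65 = 6e

8c4c1eca4a3cd97b6e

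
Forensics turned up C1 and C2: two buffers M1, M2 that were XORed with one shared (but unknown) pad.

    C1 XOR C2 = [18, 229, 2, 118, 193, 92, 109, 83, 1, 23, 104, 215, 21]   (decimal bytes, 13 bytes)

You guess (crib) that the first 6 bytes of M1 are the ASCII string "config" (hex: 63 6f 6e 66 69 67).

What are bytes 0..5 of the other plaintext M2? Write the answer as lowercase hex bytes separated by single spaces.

Since C1 ⊕ C2 = M1 ⊕ M2, XORing with the guessed M1 bytes yields the corresponding M2 bytes: M2 = (C1 ⊕ C2) ⊕ M1.
byte 0: 12 ^ 63 = 71
byte 1: e5 ^ 6f = 8a
byte 2: 02 ^ 6e = 6c
byte 3: 76 ^ 66 = 10
byte 4: c1 ^ 69 = a8
byte 5: 5c ^ 67 = 3b

71 8a 6c 10 a8 3b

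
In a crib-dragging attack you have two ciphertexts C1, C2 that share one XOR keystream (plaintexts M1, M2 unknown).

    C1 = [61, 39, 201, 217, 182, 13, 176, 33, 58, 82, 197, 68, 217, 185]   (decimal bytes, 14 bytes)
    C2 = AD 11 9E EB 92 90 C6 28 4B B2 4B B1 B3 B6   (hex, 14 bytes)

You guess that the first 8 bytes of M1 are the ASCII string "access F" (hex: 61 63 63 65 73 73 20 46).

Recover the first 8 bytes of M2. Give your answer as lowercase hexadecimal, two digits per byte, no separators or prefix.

First, C1 ⊕ C2 = (M1 ⊕ K) ⊕ (M2 ⊕ K) = M1 ⊕ M2, so the key drops out. Then M2 = (M1 ⊕ M2) ⊕ M1 over the first 8 bytes.
byte 0: (3d ⊕ ad) ⊕ 61 = 90 ⊕ 61 = f1
byte 1: (27 ⊕ 11) ⊕ 63 = 36 ⊕ 63 = 55
byte 2: (c9 ⊕ 9e) ⊕ 63 = 57 ⊕ 63 = 34
byte 3: (d9 ⊕ eb) ⊕ 65 = 32 ⊕ 65 = 57
byte 4: (b6 ⊕ 92) ⊕ 73 = 24 ⊕ 73 = 57
byte 5: (0d ⊕ 90) ⊕ 73 = 9d ⊕ 73 = ee
byte 6: (b0 ⊕ c6) ⊕ 20 = 76 ⊕ 20 = 56
byte 7: (21 ⊕ 28) ⊕ 46 = 09 ⊕ 46 = 4f

f155345757ee564f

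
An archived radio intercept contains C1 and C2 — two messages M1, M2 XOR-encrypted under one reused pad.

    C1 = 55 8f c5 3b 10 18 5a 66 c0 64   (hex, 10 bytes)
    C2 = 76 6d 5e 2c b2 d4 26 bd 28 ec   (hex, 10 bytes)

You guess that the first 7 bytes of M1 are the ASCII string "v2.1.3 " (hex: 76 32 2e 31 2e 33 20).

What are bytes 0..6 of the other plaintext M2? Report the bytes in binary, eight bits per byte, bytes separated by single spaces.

01010101 11010000 10110101 00100110 10001100 11111111 01011100

First, C1 ⊕ C2 = (M1 ⊕ K) ⊕ (M2 ⊕ K) = M1 ⊕ M2, so the key drops out. Then M2 = (M1 ⊕ M2) ⊕ M1 over the first 7 bytes.
byte 0: (55 ⊕ 76) ⊕ 76 = 23 ⊕ 76 = 55
byte 1: (8f ⊕ 6d) ⊕ 32 = e2 ⊕ 32 = d0
byte 2: (c5 ⊕ 5e) ⊕ 2e = 9b ⊕ 2e = b5
byte 3: (3b ⊕ 2c) ⊕ 31 = 17 ⊕ 31 = 26
byte 4: (10 ⊕ b2) ⊕ 2e = a2 ⊕ 2e = 8c
byte 5: (18 ⊕ d4) ⊕ 33 = cc ⊕ 33 = ff
byte 6: (5a ⊕ 26) ⊕ 20 = 7c ⊕ 20 = 5c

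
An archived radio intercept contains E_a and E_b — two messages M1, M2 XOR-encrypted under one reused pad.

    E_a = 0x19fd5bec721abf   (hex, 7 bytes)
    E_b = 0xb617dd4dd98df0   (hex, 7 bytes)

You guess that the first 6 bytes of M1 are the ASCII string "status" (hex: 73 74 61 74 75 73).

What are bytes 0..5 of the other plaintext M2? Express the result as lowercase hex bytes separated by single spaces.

First, E_a ⊕ E_b = (M1 ⊕ K) ⊕ (M2 ⊕ K) = M1 ⊕ M2, so the key drops out. Then M2 = (M1 ⊕ M2) ⊕ M1 over the first 6 bytes.
byte 0: (19 ^ b6) ^ 73 = af ^ 73 = dc
byte 1: (fd ^ 17) ^ 74 = ea ^ 74 = 9e
byte 2: (5b ^ dd) ^ 61 = 86 ^ 61 = e7
byte 3: (ec ^ 4d) ^ 74 = a1 ^ 74 = d5
byte 4: (72 ^ d9) ^ 75 = ab ^ 75 = de
byte 5: (1a ^ 8d) ^ 73 = 97 ^ 73 = e4

dc 9e e7 d5 de e4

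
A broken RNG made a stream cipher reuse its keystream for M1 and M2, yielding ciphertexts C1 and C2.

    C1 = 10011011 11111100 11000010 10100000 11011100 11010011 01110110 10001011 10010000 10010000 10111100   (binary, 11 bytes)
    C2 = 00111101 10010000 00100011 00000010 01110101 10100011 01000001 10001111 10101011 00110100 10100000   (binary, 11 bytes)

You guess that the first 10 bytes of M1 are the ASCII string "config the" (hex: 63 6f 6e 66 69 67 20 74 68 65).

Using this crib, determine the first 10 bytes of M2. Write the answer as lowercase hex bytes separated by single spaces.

First, C1 ⊕ C2 = (M1 ⊕ K) ⊕ (M2 ⊕ K) = M1 ⊕ M2, so the key drops out. Then M2 = (M1 ⊕ M2) ⊕ M1 over the first 10 bytes.
byte 0: (9b ⊕ 3d) ⊕ 63 = a6 ⊕ 63 = c5
byte 1: (fc ⊕ 90) ⊕ 6f = 6c ⊕ 6f = 03
byte 2: (c2 ⊕ 23) ⊕ 6e = e1 ⊕ 6e = 8f
byte 3: (a0 ⊕ 02) ⊕ 66 = a2 ⊕ 66 = c4
byte 4: (dc ⊕ 75) ⊕ 69 = a9 ⊕ 69 = c0
byte 5: (d3 ⊕ a3) ⊕ 67 = 70 ⊕ 67 = 17
byte 6: (76 ⊕ 41) ⊕ 20 = 37 ⊕ 20 = 17
byte 7: (8b ⊕ 8f) ⊕ 74 = 04 ⊕ 74 = 70
byte 8: (90 ⊕ ab) ⊕ 68 = 3b ⊕ 68 = 53
byte 9: (90 ⊕ 34) ⊕ 65 = a4 ⊕ 65 = c1

c5 03 8f c4 c0 17 17 70 53 c1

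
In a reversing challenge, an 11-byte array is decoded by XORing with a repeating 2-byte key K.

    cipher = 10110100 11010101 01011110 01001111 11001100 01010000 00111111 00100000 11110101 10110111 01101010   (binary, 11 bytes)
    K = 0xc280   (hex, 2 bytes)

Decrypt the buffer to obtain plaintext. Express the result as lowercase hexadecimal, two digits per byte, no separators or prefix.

The 2-byte key repeats, so the effective keystream is c2 80 c2 80 c2 80 c2 80 c2 80 c2.
byte 0: 10110100 XOR 11000010 = 01110110
byte 1: 11010101 XOR 10000000 = 01010101
byte 2: 01011110 XOR 11000010 = 10011100
byte 3: 01001111 XOR 10000000 = 11001111
byte 4: 11001100 XOR 11000010 = 00001110
byte 5: 01010000 XOR 10000000 = 11010000
byte 6: 00111111 XOR 11000010 = 11111101
byte 7: 00100000 XOR 10000000 = 10100000
byte 8: 11110101 XOR 11000010 = 00110111
byte 9: 10110111 XOR 10000000 = 00110111
byte 10: 01101010 XOR 11000010 = 10101000

76559ccf0ed0fda03737a8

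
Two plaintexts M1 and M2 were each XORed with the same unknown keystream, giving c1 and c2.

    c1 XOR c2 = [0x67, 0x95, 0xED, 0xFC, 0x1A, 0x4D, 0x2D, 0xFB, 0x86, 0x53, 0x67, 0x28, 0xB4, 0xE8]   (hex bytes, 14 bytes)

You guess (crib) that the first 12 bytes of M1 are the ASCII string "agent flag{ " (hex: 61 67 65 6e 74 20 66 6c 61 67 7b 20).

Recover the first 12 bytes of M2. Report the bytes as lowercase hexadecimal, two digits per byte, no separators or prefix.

06f288926e6d4b97e7341c08

Since c1 ⊕ c2 = M1 ⊕ M2, XORing with the guessed M1 bytes yields the corresponding M2 bytes: M2 = (c1 ⊕ c2) ⊕ M1.
103 ^  97 =   6
149 ^ 103 = 242
237 ^ 101 = 136
252 ^ 110 = 146
 26 ^ 116 = 110
 77 ^  32 = 109
 45 ^ 102 =  75
251 ^ 108 = 151
134 ^  97 = 231
 83 ^ 103 =  52
103 ^ 123 =  28
 40 ^  32 =   8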